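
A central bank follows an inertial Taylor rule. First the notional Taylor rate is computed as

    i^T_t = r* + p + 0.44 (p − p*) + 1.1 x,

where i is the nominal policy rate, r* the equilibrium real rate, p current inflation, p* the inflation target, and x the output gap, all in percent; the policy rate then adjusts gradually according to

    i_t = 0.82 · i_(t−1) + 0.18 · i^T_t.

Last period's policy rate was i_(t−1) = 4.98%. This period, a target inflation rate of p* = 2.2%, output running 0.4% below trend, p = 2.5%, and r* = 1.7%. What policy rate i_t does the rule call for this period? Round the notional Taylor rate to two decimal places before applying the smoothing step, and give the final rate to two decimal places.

4.78%

Output 0.4% below potential → x = -0.4.
i^T_t = 1.7 + 2.5 + 0.44 × (2.5 − 2.2) + 1.1 × (-0.4)
   = 1.7 + 2.5 + 0.132 − 0.44 = 3.89
i_t = 0.82 × 4.98 + 0.18 × 3.89 = 4.0836 + 0.7002 = 4.78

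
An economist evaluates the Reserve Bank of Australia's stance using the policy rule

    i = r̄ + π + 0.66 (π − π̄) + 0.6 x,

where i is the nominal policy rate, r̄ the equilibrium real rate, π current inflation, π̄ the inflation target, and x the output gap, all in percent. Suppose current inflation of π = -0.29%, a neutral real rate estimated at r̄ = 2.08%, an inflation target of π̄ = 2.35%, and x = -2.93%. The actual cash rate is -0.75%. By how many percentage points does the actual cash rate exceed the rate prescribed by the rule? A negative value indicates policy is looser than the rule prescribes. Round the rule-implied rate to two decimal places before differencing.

0.96 pp

i = 2.08 + (-0.29) + 0.66 × (-0.29 − 2.35) + 0.6 × (-2.93)
   = 2.08 − 0.29 − 1.7424 − 1.758 = -1.71
Deviation = -0.75 − (-1.71) = 0.96 pp.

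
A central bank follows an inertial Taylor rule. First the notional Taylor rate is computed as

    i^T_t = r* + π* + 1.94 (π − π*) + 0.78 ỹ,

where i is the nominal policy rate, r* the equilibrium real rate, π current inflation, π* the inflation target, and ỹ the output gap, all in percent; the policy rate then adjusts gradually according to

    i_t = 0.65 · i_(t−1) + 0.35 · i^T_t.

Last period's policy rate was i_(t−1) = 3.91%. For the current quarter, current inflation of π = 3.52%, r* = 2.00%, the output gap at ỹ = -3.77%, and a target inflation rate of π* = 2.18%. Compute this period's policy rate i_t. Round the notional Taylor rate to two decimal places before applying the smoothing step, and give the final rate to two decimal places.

3.89%

i^T_t = 2.00 + 2.18 + 1.94 × (3.52 − 2.18) + 0.78 × (-3.77)
   = 2.00 + 2.18 + 2.5996 − 2.9406 = 3.84
i_t = 0.65 × 3.91 + 0.35 × 3.84 = 2.5415 + 1.344 = 3.89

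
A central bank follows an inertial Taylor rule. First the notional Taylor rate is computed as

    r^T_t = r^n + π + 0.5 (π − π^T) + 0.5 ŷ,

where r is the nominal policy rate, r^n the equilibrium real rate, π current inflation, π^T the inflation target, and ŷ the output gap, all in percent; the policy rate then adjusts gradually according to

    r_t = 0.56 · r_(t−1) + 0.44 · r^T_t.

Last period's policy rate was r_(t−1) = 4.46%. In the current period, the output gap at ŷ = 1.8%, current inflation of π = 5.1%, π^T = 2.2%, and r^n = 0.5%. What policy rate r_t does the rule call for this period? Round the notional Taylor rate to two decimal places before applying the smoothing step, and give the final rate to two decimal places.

6.00%

r^T_t = 0.5 + 5.1 + 0.5 × (5.1 − 2.2) + 0.5 × 1.8
   = 0.5 + 5.1 + 1.45 + 0.9 = 7.95
r_t = 0.56 × 4.46 + 0.44 × 7.95 = 2.4976 + 3.498 = 6.00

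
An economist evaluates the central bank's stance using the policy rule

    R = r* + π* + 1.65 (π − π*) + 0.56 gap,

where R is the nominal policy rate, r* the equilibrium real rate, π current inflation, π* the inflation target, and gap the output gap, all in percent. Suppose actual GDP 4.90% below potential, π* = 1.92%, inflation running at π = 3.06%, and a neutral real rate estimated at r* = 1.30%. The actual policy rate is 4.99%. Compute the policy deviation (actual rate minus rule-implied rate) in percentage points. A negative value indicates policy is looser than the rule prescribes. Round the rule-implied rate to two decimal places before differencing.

2.63 pp

Output 4.90% below potential → gap = -4.90.
R = 1.30 + 1.92 + 1.65 × (3.06 − 1.92) + 0.56 × (-4.90)
   = 1.30 + 1.92 + 1.881 − 2.744 = 2.36
Deviation = 4.99 − 2.36 = 2.63 pp.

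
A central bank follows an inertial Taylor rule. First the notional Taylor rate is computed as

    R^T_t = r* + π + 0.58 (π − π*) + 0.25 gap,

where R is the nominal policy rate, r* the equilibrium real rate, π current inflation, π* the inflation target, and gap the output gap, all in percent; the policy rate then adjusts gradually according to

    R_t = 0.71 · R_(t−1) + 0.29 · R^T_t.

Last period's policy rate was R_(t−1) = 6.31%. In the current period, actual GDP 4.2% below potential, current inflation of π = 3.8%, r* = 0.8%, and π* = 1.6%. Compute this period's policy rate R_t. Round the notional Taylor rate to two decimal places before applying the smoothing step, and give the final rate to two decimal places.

5.88%

Output 4.2% below potential → gap = -4.2.
R^T_t = 0.8 + 3.8 + 0.58 × (3.8 − 1.6) + 0.25 × (-4.2)
   = 0.8 + 3.8 + 1.276 − 1.05 = 4.83
R_t = 0.71 × 6.31 + 0.29 × 4.83 = 4.4801 + 1.4007 = 5.88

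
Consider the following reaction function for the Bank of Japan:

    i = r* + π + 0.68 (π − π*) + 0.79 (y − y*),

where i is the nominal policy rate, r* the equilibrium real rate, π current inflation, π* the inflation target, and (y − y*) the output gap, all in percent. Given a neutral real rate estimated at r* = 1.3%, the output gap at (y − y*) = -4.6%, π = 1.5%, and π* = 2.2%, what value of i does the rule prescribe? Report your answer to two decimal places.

i = 1.3 + 1.5 + 0.68 × (1.5 − 2.2) + 0.79 × (-4.6)
   = 1.3 + 1.5 − 0.476 − 3.634 = -1.31

-1.31%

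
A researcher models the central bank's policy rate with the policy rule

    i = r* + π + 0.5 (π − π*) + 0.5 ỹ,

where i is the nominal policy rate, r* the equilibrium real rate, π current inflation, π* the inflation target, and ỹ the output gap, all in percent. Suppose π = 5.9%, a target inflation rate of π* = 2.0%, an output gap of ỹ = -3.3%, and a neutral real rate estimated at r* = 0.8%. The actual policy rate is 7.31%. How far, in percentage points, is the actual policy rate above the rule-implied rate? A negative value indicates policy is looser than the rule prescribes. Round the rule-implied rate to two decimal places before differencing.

0.31 pp

i = 0.8 + 5.9 + 0.5 × (5.9 − 2.0) + 0.5 × (-3.3)
   = 0.8 + 5.9 + 1.95 − 1.65 = 7.00
Deviation = 7.31 − 7.00 = 0.31 pp.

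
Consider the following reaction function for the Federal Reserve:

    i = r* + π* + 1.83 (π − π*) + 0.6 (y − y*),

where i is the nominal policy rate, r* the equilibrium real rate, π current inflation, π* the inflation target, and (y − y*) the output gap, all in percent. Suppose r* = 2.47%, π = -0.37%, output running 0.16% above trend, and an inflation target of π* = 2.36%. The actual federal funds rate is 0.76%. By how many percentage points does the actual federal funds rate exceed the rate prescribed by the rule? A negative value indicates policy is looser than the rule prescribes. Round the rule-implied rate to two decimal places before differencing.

Output 0.16% above potential → (y − y*) = 0.16.
i = 2.47 + 2.36 + 1.83 × (-0.37 − 2.36) + 0.6 × 0.16
   = 2.47 + 2.36 − 4.9959 + 0.096 = -0.07
Deviation = 0.76 − (-0.07) = 0.83 pp.

0.83 pp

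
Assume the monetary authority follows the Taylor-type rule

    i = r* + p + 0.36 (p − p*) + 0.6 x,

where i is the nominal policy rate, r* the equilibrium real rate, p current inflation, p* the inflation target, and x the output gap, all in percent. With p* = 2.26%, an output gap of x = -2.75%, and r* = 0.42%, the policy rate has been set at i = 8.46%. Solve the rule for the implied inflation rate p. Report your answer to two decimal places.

7.72%

Collecting p: i = r* + (1 + 0.36) p − 0.36 p* + 0.6 x
1.36 p = 8.46 − 0.42 + 0.36 × 2.26 − 0.6 × (-2.75) = 10.5036
p = 10.5036 / 1.36 = 7.72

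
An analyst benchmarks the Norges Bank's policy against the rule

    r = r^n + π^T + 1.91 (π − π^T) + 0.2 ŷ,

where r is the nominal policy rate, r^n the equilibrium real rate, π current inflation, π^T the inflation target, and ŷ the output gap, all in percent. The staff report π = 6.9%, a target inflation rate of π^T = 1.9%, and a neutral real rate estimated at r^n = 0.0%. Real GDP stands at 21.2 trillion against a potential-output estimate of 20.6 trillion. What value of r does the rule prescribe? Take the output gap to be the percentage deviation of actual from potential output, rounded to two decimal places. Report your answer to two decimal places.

12.03%

Output gap = 100 × (21.2 − 20.6) / 20.6 = 2.91%.
r = 0.00 + 1.90 + 1.91 × (6.90 − 1.90) + 0.2 × 2.91
   = 0.00 + 1.9 + 9.55 + 0.582 = 12.03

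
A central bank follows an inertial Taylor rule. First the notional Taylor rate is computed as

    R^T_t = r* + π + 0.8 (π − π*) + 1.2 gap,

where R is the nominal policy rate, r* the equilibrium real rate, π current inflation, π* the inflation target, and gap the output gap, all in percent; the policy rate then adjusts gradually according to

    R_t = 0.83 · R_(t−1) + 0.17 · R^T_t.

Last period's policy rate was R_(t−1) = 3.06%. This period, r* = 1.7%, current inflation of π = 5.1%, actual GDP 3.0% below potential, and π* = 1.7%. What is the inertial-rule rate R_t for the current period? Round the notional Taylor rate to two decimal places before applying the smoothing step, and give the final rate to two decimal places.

Output 3.0% below potential → gap = -3.0.
R^T_t = 1.7 + 5.1 + 0.8 × (5.1 − 1.7) + 1.2 × (-3.0)
   = 1.7 + 5.1 + 2.72 − 3.6 = 5.92
R_t = 0.83 × 3.06 + 0.17 × 5.92 = 2.5398 + 1.0064 = 3.55

3.55%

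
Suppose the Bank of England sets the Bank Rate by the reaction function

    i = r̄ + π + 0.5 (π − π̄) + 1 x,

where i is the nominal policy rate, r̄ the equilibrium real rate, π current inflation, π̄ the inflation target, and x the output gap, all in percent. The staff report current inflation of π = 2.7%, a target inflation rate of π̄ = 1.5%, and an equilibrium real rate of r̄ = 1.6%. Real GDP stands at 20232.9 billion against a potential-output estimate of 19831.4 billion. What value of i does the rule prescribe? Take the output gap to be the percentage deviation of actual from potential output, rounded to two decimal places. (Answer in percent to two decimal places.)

Output gap = 100 × (20232.9 − 19831.4) / 19831.4 = 2.02%.
i = 1.60 + 2.70 + 0.5 × (2.70 − 1.50) + 1 × 2.02
   = 1.60 + 2.7 + 0.6 + 2.02 = 6.92

6.92%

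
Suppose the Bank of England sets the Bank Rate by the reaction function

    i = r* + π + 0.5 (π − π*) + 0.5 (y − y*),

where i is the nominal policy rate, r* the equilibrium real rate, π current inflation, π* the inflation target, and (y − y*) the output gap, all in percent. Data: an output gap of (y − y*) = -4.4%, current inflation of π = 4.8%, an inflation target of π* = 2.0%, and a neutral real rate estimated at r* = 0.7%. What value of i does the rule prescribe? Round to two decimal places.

4.70%

i = 0.7 + 4.8 + 0.5 × (4.8 − 2.0) + 0.5 × (-4.4)
   = 0.7 + 4.8 + 1.4 − 2.2 = 4.70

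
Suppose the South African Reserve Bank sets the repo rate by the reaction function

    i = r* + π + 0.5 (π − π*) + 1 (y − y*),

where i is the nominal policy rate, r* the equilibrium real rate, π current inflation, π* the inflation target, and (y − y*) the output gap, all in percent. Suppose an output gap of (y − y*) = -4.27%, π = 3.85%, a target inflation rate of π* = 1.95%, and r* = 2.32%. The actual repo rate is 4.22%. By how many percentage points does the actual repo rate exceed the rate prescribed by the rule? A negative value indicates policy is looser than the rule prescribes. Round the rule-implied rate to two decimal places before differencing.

1.37 pp

i = 2.32 + 3.85 + 0.5 × (3.85 − 1.95) + 1 × (-4.27)
   = 2.32 + 3.85 + 0.95 − 4.27 = 2.85
Deviation = 4.22 − 2.85 = 1.37 pp.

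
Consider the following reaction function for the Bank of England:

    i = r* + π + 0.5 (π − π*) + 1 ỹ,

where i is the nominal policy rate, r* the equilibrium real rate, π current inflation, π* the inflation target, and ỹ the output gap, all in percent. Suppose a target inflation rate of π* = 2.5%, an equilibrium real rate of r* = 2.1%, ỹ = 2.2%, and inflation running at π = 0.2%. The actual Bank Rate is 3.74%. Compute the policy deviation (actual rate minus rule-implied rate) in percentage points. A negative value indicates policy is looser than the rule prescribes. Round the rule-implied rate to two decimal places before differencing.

0.39 pp

i = 2.1 + 0.2 + 0.5 × (0.2 − 2.5) + 1 × 2.2
   = 2.1 + 0.2 − 1.15 + 2.2 = 3.35
Deviation = 3.74 − 3.35 = 0.39 pp.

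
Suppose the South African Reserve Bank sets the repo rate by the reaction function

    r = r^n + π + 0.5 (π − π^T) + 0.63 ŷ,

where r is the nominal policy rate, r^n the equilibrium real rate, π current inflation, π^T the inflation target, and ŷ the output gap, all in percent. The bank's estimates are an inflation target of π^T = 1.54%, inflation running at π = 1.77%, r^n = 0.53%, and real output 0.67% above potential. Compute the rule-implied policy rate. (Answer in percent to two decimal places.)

2.84%

Output 0.67% above potential → ŷ = 0.67.
r = 0.53 + 1.77 + 0.5 × (1.77 − 1.54) + 0.63 × 0.67
   = 0.53 + 1.77 + 0.115 + 0.4221 = 2.84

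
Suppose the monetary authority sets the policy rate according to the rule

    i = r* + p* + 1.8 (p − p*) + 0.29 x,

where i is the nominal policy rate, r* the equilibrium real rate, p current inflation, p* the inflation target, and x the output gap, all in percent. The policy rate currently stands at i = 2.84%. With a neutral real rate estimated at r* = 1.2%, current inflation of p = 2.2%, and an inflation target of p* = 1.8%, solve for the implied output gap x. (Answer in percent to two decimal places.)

0.29 x = 2.84 − 1.2 − 1.8 − 1.8 × (2.2 − 1.8) = -0.88
x = -0.88 / 0.29 = -3.03

-3.03%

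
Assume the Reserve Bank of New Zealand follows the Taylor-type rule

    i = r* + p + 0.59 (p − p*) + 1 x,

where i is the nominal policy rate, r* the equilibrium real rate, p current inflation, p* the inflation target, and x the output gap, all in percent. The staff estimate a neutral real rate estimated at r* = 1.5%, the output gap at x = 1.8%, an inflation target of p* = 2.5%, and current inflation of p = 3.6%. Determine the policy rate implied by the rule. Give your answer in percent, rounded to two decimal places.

i = 1.5 + 3.6 + 0.59 × (3.6 − 2.5) + 1 × 1.8
   = 1.5 + 3.6 + 0.649 + 1.8 = 7.55

7.55%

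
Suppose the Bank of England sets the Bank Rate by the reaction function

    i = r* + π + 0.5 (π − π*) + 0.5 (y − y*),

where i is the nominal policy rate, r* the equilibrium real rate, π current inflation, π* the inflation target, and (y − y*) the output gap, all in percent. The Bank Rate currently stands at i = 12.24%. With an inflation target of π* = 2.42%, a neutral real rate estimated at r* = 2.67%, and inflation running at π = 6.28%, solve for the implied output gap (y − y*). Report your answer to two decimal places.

0.5 (y − y*) = 12.24 − 2.67 − 6.28 − 0.5 × (6.28 − 2.42) = 1.36
(y − y*) = 1.36 / 0.5 = 2.72

2.72%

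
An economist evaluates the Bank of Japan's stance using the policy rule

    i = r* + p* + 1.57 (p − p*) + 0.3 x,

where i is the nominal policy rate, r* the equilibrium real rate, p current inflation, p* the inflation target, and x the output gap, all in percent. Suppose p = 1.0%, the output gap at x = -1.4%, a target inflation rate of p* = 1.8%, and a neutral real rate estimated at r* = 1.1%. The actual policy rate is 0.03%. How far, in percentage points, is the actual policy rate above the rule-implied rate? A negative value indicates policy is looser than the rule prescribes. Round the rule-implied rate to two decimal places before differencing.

i = 1.1 + 1.8 + 1.57 × (1.0 − 1.8) + 0.3 × (-1.4)
   = 1.1 + 1.8 − 1.256 − 0.42 = 1.22
Deviation = 0.03 − 1.22 = -1.19 pp.

-1.19 pp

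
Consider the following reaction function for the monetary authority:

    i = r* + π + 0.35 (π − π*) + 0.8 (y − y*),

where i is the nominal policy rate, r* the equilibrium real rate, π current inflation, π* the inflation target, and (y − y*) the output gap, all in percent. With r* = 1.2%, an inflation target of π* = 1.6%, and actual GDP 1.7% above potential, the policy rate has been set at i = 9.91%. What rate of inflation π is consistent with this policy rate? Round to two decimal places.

Output 1.7% above potential → (y − y*) = 1.7.
Collecting π: i = r* + (1 + 0.35) π − 0.35 π* + 0.8 (y − y*)
1.35 π = 9.91 − 1.2 + 0.35 × 1.6 − 0.8 × 1.7 = 7.91
π = 7.91 / 1.35 = 5.86

5.86%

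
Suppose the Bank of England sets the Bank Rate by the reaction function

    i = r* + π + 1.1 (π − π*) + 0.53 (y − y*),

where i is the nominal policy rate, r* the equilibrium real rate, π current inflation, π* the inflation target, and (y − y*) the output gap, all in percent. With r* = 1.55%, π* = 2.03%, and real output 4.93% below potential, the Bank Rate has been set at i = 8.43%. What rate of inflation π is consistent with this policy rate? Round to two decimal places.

5.58%

Output 4.93% below potential → (y − y*) = -4.93.
Collecting π: i = r* + (1 + 1.1) π − 1.1 π* + 0.53 (y − y*)
2.1 π = 8.43 − 1.55 + 1.1 × 2.03 − 0.53 × (-4.93) = 11.7259
π = 11.7259 / 2.1 = 5.58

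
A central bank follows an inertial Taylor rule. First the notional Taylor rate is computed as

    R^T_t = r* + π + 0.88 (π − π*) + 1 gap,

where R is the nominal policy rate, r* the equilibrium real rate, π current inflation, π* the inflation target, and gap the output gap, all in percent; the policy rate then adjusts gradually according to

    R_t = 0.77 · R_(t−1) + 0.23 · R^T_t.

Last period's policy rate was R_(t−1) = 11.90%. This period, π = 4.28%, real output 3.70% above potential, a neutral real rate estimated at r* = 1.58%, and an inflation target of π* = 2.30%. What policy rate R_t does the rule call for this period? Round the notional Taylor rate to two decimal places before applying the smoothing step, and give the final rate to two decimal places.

Output 3.70% above potential → gap = 3.70.
R^T_t = 1.58 + 4.28 + 0.88 × (4.28 − 2.30) + 1 × 3.70
   = 1.58 + 4.28 + 1.7424 + 3.7 = 11.30
R_t = 0.77 × 11.90 + 0.23 × 11.30 = 9.163 + 2.599 = 11.76

11.76%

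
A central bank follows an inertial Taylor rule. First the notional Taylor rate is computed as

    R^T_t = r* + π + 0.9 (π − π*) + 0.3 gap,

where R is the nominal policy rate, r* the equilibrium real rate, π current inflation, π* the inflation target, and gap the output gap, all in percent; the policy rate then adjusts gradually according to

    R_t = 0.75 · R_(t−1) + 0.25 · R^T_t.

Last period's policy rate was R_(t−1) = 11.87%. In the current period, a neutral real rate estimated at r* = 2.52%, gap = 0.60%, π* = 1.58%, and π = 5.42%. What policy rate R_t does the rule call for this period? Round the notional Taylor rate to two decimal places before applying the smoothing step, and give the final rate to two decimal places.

R^T_t = 2.52 + 5.42 + 0.9 × (5.42 − 1.58) + 0.3 × 0.60
   = 2.52 + 5.42 + 3.456 + 0.18 = 11.58
R_t = 0.75 × 11.87 + 0.25 × 11.58 = 8.9025 + 2.895 = 11.80

11.80%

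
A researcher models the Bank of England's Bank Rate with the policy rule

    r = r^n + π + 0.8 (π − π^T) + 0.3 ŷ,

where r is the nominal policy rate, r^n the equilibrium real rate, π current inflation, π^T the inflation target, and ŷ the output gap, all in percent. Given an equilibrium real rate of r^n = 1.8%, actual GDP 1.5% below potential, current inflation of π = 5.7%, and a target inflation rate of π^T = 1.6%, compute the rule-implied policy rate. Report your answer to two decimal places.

Output 1.5% below potential → ŷ = -1.5.
r = 1.8 + 5.7 + 0.8 × (5.7 − 1.6) + 0.3 × (-1.5)
   = 1.8 + 5.7 + 3.28 − 0.45 = 10.33

10.33%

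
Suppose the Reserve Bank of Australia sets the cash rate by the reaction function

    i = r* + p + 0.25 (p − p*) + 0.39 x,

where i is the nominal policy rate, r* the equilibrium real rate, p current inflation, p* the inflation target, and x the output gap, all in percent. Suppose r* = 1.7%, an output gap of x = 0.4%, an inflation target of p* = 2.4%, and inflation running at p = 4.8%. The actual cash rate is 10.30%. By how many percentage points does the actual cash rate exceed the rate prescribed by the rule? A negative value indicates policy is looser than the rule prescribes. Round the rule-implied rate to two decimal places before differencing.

i = 1.7 + 4.8 + 0.25 × (4.8 − 2.4) + 0.39 × 0.4
   = 1.7 + 4.8 + 0.6 + 0.156 = 7.26
Deviation = 10.30 − 7.26 = 3.04 pp.

3.04 pp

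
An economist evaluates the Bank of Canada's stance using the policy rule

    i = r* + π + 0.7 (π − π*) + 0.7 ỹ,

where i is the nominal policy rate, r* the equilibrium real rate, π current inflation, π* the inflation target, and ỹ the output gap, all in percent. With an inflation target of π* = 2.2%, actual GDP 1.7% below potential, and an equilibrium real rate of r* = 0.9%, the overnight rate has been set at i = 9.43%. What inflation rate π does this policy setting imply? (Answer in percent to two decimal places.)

Output 1.7% below potential → ỹ = -1.7.
Collecting π: i = r* + (1 + 0.7) π − 0.7 π* + 0.7 ỹ
1.7 π = 9.43 − 0.9 + 0.7 × 2.2 − 0.7 × (-1.7) = 11.26
π = 11.26 / 1.7 = 6.62

6.62%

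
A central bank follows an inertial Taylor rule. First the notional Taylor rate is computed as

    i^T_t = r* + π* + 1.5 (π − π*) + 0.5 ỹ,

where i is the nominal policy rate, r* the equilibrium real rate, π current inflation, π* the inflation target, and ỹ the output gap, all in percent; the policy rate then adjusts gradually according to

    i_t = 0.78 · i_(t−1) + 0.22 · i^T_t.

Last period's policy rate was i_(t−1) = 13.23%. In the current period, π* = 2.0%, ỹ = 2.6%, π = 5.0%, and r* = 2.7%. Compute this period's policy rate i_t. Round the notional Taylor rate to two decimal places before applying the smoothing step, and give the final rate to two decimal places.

12.63%

i^T_t = 2.7 + 2.0 + 1.5 × (5.0 − 2.0) + 0.5 × 2.6
   = 2.7 + 2 + 4.5 + 1.3 = 10.50
i_t = 0.78 × 13.23 + 0.22 × 10.50 = 10.3194 + 2.31 = 12.63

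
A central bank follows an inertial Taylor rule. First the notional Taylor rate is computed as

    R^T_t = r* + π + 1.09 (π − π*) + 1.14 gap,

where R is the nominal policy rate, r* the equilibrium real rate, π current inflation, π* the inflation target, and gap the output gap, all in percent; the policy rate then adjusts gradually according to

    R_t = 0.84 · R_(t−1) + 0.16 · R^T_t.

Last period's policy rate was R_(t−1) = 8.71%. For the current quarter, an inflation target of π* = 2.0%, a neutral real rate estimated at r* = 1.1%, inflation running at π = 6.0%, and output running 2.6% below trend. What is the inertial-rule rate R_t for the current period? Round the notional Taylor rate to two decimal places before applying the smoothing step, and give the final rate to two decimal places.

Output 2.6% below potential → gap = -2.6.
R^T_t = 1.1 + 6.0 + 1.09 × (6.0 − 2.0) + 1.14 × (-2.6)
   = 1.1 + 6 + 4.36 − 2.964 = 8.50
R_t = 0.84 × 8.71 + 0.16 × 8.50 = 7.3164 + 1.36 = 8.68

8.68%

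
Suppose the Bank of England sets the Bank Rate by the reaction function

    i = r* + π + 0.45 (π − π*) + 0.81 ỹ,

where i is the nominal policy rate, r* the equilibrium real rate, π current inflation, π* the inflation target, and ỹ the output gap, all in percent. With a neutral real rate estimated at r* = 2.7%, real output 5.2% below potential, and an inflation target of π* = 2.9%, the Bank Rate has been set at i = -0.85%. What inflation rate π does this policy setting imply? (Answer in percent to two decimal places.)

Output 5.2% below potential → ỹ = -5.2.
Collecting π: i = r* + (1 + 0.45) π − 0.45 π* + 0.81 ỹ
1.45 π = -0.85 − 2.7 + 0.45 × 2.9 − 0.81 × (-5.2) = 1.967
π = 1.967 / 1.45 = 1.36

1.36%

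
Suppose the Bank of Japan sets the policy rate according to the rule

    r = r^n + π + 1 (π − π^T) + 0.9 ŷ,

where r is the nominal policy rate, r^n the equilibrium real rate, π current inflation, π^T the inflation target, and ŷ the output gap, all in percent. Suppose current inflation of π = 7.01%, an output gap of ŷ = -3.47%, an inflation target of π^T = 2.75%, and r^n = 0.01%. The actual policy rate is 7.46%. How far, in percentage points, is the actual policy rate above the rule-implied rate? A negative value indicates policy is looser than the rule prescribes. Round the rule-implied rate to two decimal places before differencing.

-0.70 pp

r = 0.01 + 7.01 + 1 × (7.01 − 2.75) + 0.9 × (-3.47)
   = 0.01 + 7.01 + 4.26 − 3.123 = 8.16
Deviation = 7.46 − 8.16 = -0.70 pp.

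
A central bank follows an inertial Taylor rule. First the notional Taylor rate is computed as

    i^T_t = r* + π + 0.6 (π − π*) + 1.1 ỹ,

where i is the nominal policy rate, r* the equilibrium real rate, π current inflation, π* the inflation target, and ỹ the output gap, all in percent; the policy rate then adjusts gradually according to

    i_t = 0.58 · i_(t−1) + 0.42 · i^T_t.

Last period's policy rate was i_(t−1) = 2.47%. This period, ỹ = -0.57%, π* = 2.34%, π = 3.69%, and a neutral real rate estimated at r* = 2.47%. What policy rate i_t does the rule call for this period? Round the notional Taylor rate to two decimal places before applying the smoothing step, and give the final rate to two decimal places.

i^T_t = 2.47 + 3.69 + 0.6 × (3.69 − 2.34) + 1.1 × (-0.57)
   = 2.47 + 3.69 + 0.81 − 0.627 = 6.34
i_t = 0.58 × 2.47 + 0.42 × 6.34 = 1.4326 + 2.6628 = 4.10

4.10%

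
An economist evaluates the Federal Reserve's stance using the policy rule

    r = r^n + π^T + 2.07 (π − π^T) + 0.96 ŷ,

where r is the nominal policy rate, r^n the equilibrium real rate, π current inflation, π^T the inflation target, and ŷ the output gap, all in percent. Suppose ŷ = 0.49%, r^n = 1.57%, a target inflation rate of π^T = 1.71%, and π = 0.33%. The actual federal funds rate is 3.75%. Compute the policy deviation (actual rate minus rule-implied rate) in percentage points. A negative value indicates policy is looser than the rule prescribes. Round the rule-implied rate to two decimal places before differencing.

2.86 pp

r = 1.57 + 1.71 + 2.07 × (0.33 − 1.71) + 0.96 × 0.49
   = 1.57 + 1.71 − 2.8566 + 0.4704 = 0.89
Deviation = 3.75 − 0.89 = 2.86 pp.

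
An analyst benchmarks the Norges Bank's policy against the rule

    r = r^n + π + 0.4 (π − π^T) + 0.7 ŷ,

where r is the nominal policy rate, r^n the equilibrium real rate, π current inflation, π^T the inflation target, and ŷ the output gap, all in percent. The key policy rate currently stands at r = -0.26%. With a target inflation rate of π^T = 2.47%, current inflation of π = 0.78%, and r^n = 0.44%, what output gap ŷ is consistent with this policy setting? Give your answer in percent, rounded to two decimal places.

-1.15%

0.7 ŷ = -0.26 − 0.44 − 0.78 − 0.4 × (0.78 − 2.47) = -0.804
ŷ = -0.804 / 0.7 = -1.15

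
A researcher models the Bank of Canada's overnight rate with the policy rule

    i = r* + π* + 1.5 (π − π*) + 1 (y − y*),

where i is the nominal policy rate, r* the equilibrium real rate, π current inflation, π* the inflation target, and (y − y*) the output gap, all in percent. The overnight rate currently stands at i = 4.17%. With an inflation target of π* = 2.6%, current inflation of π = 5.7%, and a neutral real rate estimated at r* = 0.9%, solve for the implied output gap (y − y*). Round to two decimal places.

1 (y − y*) = 4.17 − 0.9 − 2.6 − 1.5 × (5.7 − 2.6) = -3.98
(y − y*) = -3.98 / 1 = -3.98

-3.98%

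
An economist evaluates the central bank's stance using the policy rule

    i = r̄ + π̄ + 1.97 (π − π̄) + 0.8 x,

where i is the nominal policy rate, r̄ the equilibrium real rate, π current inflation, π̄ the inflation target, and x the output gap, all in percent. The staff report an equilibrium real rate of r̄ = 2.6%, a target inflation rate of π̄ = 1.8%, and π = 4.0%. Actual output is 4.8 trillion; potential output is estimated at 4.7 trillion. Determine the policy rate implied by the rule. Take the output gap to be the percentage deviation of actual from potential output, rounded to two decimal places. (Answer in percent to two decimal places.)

10.44%

Output gap = 100 × (4.8 − 4.7) / 4.7 = 2.13%.
i = 2.60 + 1.80 + 1.97 × (4.00 − 1.80) + 0.8 × 2.13
   = 2.60 + 1.8 + 4.334 + 1.704 = 10.44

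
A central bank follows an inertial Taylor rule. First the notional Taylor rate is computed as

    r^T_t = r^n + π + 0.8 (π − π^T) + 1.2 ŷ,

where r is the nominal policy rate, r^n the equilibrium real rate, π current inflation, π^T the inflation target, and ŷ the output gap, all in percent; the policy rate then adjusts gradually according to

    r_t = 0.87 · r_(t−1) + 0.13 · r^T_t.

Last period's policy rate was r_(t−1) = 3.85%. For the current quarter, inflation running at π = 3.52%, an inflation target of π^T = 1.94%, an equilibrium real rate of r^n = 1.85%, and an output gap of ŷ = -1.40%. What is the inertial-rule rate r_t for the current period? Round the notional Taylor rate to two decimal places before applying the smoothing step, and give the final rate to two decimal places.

3.99%

r^T_t = 1.85 + 3.52 + 0.8 × (3.52 − 1.94) + 1.2 × (-1.40)
   = 1.85 + 3.52 + 1.264 − 1.68 = 4.95
r_t = 0.87 × 3.85 + 0.13 × 4.95 = 3.3495 + 0.6435 = 3.99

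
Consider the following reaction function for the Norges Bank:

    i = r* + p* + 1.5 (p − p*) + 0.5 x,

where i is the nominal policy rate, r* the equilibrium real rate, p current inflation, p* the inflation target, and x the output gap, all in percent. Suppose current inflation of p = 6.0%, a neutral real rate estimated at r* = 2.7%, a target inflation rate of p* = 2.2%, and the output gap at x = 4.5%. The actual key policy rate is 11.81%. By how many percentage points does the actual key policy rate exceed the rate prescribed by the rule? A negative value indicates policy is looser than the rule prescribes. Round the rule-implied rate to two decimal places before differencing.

-1.04 pp

i = 2.7 + 2.2 + 1.5 × (6.0 − 2.2) + 0.5 × 4.5
   = 2.7 + 2.2 + 5.7 + 2.25 = 12.85
Deviation = 11.81 − 12.85 = -1.04 pp.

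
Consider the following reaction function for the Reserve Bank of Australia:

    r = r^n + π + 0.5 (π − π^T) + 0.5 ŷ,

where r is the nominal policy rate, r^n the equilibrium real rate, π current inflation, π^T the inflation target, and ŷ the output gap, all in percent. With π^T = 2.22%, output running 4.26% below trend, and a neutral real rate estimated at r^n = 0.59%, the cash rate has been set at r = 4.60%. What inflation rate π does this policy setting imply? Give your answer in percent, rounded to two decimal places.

Output 4.26% below potential → ŷ = -4.26.
Collecting π: r = r^n + (1 + 0.5) π − 0.5 π^T + 0.5 ŷ
1.5 π = 4.60 − 0.59 + 0.5 × 2.22 − 0.5 × (-4.26) = 7.25
π = 7.25 / 1.5 = 4.83

4.83%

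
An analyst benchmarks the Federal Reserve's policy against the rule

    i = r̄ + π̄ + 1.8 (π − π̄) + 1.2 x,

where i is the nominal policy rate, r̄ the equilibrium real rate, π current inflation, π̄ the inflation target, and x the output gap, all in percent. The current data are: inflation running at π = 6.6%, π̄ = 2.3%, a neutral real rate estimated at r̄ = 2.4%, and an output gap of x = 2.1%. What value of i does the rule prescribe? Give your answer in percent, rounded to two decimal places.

i = 2.4 + 2.3 + 1.8 × (6.6 − 2.3) + 1.2 × 2.1
   = 2.4 + 2.3 + 7.74 + 2.52 = 14.96

14.96%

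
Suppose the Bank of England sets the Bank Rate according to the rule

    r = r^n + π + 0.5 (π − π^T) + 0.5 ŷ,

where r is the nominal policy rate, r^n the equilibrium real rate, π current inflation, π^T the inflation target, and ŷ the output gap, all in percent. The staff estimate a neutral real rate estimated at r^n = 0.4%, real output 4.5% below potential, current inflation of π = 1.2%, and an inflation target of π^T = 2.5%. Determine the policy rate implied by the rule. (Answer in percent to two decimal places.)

-1.30%

Output 4.5% below potential → ŷ = -4.5.
r = 0.4 + 1.2 + 0.5 × (1.2 − 2.5) + 0.5 × (-4.5)
   = 0.4 + 1.2 − 0.65 − 2.25 = -1.30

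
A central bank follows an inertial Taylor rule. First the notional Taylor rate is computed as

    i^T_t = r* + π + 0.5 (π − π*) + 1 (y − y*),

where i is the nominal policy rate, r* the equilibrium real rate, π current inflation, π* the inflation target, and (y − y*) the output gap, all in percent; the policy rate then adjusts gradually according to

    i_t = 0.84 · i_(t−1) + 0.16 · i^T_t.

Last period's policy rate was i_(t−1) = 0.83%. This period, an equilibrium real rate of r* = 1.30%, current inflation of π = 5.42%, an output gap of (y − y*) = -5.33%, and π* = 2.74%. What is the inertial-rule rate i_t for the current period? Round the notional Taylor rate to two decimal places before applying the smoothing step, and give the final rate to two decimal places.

1.13%

i^T_t = 1.30 + 5.42 + 0.5 × (5.42 − 2.74) + 1 × (-5.33)
   = 1.30 + 5.42 + 1.34 − 5.33 = 2.73
i_t = 0.84 × 0.83 + 0.16 × 2.73 = 0.6972 + 0.4368 = 1.13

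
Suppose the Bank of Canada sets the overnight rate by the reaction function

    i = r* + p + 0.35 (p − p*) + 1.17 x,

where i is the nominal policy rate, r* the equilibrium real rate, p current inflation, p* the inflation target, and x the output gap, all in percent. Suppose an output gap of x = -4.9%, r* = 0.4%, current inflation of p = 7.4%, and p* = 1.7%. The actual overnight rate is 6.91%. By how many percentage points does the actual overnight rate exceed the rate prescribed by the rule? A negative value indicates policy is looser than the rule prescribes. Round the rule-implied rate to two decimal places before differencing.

2.85 pp

i = 0.4 + 7.4 + 0.35 × (7.4 − 1.7) + 1.17 × (-4.9)
   = 0.4 + 7.4 + 1.995 − 5.733 = 4.06
Deviation = 6.91 − 4.06 = 2.85 pp.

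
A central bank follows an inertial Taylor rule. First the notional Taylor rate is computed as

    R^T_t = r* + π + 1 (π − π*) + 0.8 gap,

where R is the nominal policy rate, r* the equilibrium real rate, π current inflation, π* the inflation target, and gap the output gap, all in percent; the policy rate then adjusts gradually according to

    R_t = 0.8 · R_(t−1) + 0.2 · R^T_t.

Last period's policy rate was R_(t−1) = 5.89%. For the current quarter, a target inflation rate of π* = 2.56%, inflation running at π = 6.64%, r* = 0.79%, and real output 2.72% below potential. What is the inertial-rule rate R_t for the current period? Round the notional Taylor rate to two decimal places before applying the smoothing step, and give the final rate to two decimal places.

Output 2.72% below potential → gap = -2.72.
R^T_t = 0.79 + 6.64 + 1 × (6.64 − 2.56) + 0.8 × (-2.72)
   = 0.79 + 6.64 + 4.08 − 2.176 = 9.33
R_t = 0.8 × 5.89 + 0.2 × 9.33 = 4.712 + 1.866 = 6.58

6.58%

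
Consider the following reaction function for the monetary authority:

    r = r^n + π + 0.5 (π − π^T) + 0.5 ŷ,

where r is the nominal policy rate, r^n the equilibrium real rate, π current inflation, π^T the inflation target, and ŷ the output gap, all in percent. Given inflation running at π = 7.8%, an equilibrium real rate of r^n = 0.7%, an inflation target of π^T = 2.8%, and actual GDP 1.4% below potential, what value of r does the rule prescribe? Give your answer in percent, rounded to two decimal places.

10.30%

Output 1.4% below potential → ŷ = -1.4.
r = 0.7 + 7.8 + 0.5 × (7.8 − 2.8) + 0.5 × (-1.4)
   = 0.7 + 7.8 + 2.5 − 0.7 = 10.30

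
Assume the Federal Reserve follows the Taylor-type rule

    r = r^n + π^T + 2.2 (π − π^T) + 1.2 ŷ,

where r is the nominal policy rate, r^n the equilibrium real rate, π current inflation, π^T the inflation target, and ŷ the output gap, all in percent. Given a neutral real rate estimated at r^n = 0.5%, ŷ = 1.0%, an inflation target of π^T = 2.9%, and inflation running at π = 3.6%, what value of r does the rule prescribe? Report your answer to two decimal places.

6.14%

r = 0.5 + 2.9 + 2.2 × (3.6 − 2.9) + 1.2 × 1.0
   = 0.5 + 2.9 + 1.54 + 1.2 = 6.14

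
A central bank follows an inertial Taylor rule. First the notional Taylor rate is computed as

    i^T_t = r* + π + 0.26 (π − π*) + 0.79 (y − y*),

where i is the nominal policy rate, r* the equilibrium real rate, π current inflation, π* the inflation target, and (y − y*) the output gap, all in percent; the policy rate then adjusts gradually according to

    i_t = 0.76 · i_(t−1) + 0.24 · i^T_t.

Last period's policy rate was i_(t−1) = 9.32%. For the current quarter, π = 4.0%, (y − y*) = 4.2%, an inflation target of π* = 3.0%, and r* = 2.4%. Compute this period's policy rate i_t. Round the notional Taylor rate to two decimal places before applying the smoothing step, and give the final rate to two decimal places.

9.48%

i^T_t = 2.4 + 4.0 + 0.26 × (4.0 − 3.0) + 0.79 × 4.2
   = 2.4 + 4 + 0.26 + 3.318 = 9.98
i_t = 0.76 × 9.32 + 0.24 × 9.98 = 7.0832 + 2.3952 = 9.48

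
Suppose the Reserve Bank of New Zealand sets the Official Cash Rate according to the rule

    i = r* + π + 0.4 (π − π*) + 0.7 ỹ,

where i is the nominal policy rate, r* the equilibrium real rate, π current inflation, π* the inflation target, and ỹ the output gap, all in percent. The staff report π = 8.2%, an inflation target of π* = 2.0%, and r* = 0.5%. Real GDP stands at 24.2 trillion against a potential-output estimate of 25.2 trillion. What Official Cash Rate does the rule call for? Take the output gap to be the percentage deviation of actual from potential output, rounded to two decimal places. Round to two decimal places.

8.40%

Output gap = 100 × (24.2 − 25.2) / 25.2 = -3.97%.
i = 0.50 + 8.20 + 0.4 × (8.20 − 2.00) + 0.7 × (-3.97)
   = 0.50 + 8.2 + 2.48 − 2.779 = 8.40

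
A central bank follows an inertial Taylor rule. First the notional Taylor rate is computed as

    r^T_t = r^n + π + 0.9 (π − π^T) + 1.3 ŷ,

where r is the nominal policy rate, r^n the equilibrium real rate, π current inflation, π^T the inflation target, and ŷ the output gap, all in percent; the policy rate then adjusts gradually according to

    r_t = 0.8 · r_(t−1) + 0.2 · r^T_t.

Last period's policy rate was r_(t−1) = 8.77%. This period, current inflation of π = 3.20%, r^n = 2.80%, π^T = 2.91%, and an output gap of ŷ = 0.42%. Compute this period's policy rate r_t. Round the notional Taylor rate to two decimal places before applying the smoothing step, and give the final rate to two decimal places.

r^T_t = 2.80 + 3.20 + 0.9 × (3.20 − 2.91) + 1.3 × 0.42
   = 2.80 + 3.2 + 0.261 + 0.546 = 6.81
r_t = 0.8 × 8.77 + 0.2 × 6.81 = 7.016 + 1.362 = 8.38

8.38%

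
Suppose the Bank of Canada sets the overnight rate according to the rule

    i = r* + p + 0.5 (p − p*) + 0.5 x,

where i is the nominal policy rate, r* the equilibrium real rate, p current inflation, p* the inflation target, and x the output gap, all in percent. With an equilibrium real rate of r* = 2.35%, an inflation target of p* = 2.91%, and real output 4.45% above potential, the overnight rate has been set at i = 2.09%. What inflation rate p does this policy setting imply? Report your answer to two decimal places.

Output 4.45% above potential → x = 4.45.
Collecting p: i = r* + (1 + 0.5) p − 0.5 p* + 0.5 x
1.5 p = 2.09 − 2.35 + 0.5 × 2.91 − 0.5 × 4.45 = -1.03
p = -1.03 / 1.5 = -0.69

-0.69%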